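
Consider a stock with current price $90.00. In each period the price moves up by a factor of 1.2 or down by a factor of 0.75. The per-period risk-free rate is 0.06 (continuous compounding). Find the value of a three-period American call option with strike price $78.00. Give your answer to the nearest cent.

$28.64

Risk-neutral probability p = (e^0.06 − 0.75)/(1.2 − 0.75) = 0.3118/0.4500 = 0.6930
Terminal stock prices: S_uuu = 155.5, S_uud = 97.2, S_udd = 60.75, S_ddd = 37.97
Terminal payoffs (S − K): max(77.52, 0) = 77.52, max(19.2, 0) = 19.2, max(-17.25, 0) = 0, max(-40.03, 0) = 0
Node uu (S = 129.6): continuation = e^(−0.06)·[0.6930·77.5200 + 0.3070·19.2000] = 56.1424; exercise value = 51.6000 ≤ continuation, so V_uu = 56.1424
Node ud (S = 81): continuation = e^(−0.06)·[0.6930·19.2000 + 0.3070·0.0000] = 12.5302; exercise value = 3.0000 ≤ continuation, so V_ud = 12.5302
Node dd (S = 50.62): continuation = e^(−0.06)·[0.6930·0.0000 + 0.3070·0.0000] = 0.0000; exercise value = 0.0000 ≤ continuation, so V_dd = 0.0000
Node u (S = 108): continuation = e^(−0.06)·[0.6930·56.1424 + 0.3070·12.5302] = 40.2624; exercise value = 30.0000 ≤ continuation, so V_u = 40.2624
Node d (S = 67.5): continuation = e^(−0.06)·[0.6930·12.5302 + 0.3070·0.0000] = 8.1774; exercise value = 0.0000 ≤ continuation, so V_d = 8.1774
Node 0 (S = 90): continuation = e^(−0.06)·[0.6930·40.2624 + 0.3070·8.1774] = 28.6403; exercise value = 12.0000 ≤ continuation, so V_0 = 28.6403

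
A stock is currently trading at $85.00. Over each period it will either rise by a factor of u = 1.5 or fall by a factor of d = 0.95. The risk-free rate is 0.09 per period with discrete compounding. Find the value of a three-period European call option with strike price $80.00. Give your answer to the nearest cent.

Risk-neutral probability p = (1 + 0.09 − 0.95)/(1.5 − 0.95) = 0.1400/0.5500 = 0.2545
Terminal stock prices: S_uuu = 286.9, S_uud = 181.7, S_udd = 115.1, S_ddd = 72.88
Terminal payoffs (S − K): max(206.9, 0) = 206.9, max(101.7, 0) = 101.7, max(35.07, 0) = 35.07, max(-7.123, 0) = 0
Node uu (S = 191.2): V_uu = 1/1.09·[0.2545·206.8750 + 0.7455·101.6875] = 117.8555
Node ud (S = 121.1): V_ud = 1/1.09·[0.2545·101.6875 + 0.7455·35.0687] = 47.7305
Node dd (S = 76.71): V_dd = 1/1.09·[0.2545·35.0687 + 0.7455·0.0000] = 8.1895
Node u (S = 127.5): V_u = 1/1.09·[0.2545·117.8555 + 0.7455·47.7305] = 60.1656
Node d (S = 80.75): V_d = 1/1.09·[0.2545·47.7305 + 0.7455·8.1895] = 16.7473
Node 0 (S = 85): V_0 = 1/1.09·[0.2545·60.1656 + 0.7455·16.7473] = 25.5039

$25.50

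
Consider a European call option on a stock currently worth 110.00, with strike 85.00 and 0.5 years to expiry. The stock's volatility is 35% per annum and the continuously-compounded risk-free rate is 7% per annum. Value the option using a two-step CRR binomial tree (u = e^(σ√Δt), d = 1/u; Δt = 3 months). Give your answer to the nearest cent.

CRR parameters: u = e^(σ√Δt) = e^(0.35·√0.25) = 1.1912, d = 1/u = 0.8395
Per-period rate: rΔt = 0.07·0.25 = 0.0175, so R = e^0.0175 = 1.0177
Risk-neutral probability p = (e^0.0175 − 0.8395)/(1.1912 − 0.8395) = 0.1782/0.3518 = 0.5065
Terminal stock prices: S_uu = 156.1, S_ud = 110, S_dd = 77.52
Terminal payoffs (S − K): max(71.1, 0) = 71.1, max(25, 0) = 25, max(-7.484, 0) = 0
Node u (S = 131): V_u = e^(−0.0175)·[0.5065·71.0974 + 0.4935·25.0000] = 47.5116
Node d (S = 92.34): V_d = e^(−0.0175)·[0.5065·25.0000 + 0.4935·0.0000] = 12.4439
Node 0 (S = 110): V_0 = e^(−0.0175)·[0.5065·47.5116 + 0.4935·12.4439] = 29.6833

29.68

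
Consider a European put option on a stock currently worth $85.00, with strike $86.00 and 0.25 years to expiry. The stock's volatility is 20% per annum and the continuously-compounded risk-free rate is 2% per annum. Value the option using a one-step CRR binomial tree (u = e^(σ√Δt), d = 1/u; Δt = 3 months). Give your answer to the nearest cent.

CRR parameters: u = e^(σ√Δt) = e^(0.2·√0.25) = 1.1052, d = 1/u = 0.9048
Per-period rate: rΔt = 0.02·0.25 = 0.005, so R = e^0.005 = 1.0050
Risk-neutral probability p = (e^0.005 − 0.9048)/(1.1052 − 0.9048) = 0.1002/0.2003 = 0.5000
Terminal stock prices: S_u = 93.94, S_d = 76.91
Terminal payoffs (K − S): max(-7.94, 0) = 0, max(9.089, 0) = 9.089
Node 0 (S = 85): V_0 = e^(−0.005)·[0.5000·0.0000 + 0.5000·9.0888] = 4.5214

$4.52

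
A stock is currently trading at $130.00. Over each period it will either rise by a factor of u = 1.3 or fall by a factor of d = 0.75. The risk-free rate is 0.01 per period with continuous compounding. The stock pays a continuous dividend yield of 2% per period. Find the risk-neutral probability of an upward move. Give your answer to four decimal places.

Per-period risk-free factor R = e^0.01 = 1.0101; dividend-adjusted growth = e^(0.01−0.02) = 0.9900.
Risk-neutral probability p = (0.9900 − 0.75)/(1.3 − 0.75) = 0.2400/0.5500 = 0.4365

p = 0.4365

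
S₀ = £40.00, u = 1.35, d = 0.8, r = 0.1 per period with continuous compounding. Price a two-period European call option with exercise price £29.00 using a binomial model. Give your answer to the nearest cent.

Risk-neutral probability p = (e^0.1 − 0.8)/(1.35 − 0.8) = 0.3052/0.5500 = 0.5549
Terminal stock prices: S_uu = 72.9, S_ud = 43.2, S_dd = 25.6
Terminal payoffs (S − K): max(43.9, 0) = 43.9, max(14.2, 0) = 14.2, max(-3.4, 0) = 0
Node u (S = 54): V_u = e^(−0.1)·[0.5549·43.9000 + 0.4451·14.2000] = 27.7597
Node d (S = 32): V_d = e^(−0.1)·[0.5549·14.2000 + 0.4451·0.0000] = 7.1292
Node 0 (S = 40): V_0 = e^(−0.1)·[0.5549·27.7597 + 0.4451·7.1292] = 16.8084

£16.81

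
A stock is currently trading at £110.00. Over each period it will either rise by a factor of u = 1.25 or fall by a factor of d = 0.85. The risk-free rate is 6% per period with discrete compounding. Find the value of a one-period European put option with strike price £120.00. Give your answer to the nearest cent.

£11.87

Risk-neutral probability p = (1 + 0.06 − 0.85)/(1.25 − 0.85) = 0.2100/0.4000 = 0.5250
Terminal stock prices: S_u = 137.5, S_d = 93.5
Terminal payoffs (K − S): max(-17.5, 0) = 0, max(26.5, 0) = 26.5
Node 0 (S = 110): V_0 = 1/1.06·[0.5250·0.0000 + 0.4750·26.5000] = 11.8750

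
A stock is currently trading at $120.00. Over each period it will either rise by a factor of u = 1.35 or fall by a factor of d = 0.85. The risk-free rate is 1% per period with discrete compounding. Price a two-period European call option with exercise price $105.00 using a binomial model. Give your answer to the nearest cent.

Risk-neutral probability p = (1 + 0.01 − 0.85)/(1.35 − 0.85) = 0.1600/0.5000 = 0.3200
Terminal stock prices: S_uu = 218.7, S_ud = 137.7, S_dd = 86.7
Terminal payoffs (S − K): max(113.7, 0) = 113.7, max(32.7, 0) = 32.7, max(-18.3, 0) = 0
Node u (S = 162): V_u = 1/1.01·[0.3200·113.7000 + 0.6800·32.7000] = 58.0396
Node d (S = 102): V_d = 1/1.01·[0.3200·32.7000 + 0.6800·0.0000] = 10.3604
Node 0 (S = 120): V_0 = 1/1.01·[0.3200·58.0396 + 0.6800·10.3604] = 25.3641

$25.36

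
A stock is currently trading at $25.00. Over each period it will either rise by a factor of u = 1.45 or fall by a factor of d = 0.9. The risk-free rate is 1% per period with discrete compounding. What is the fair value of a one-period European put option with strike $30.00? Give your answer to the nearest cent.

$5.94

Risk-neutral probability p = (1 + 0.01 − 0.9)/(1.45 − 0.9) = 0.1100/0.5500 = 0.2000
Terminal stock prices: S_u = 36.25, S_d = 22.5
Terminal payoffs (K − S): max(-6.25, 0) = 0, max(7.5, 0) = 7.5
Node 0 (S = 25): V_0 = 1/1.01·[0.2000·0.0000 + 0.8000·7.5000] = 5.9406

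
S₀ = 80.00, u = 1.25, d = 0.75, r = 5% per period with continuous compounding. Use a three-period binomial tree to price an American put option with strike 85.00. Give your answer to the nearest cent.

11.81

Risk-neutral probability p = (e^0.05 − 0.75)/(1.25 − 0.75) = 0.3013/0.5000 = 0.6025
Terminal stock prices: S_uuu = 156.2, S_uud = 93.75, S_udd = 56.25, S_ddd = 33.75
Terminal payoffs (K − S): max(-71.25, 0) = 0, max(-8.75, 0) = 0, max(28.75, 0) = 28.75, max(51.25, 0) = 51.25
Node uu (S = 125): continuation = e^(−0.05)·[0.6025·0.0000 + 0.3975·0.0000] = 0.0000; exercise value = 0.0000 ≤ continuation, so V_uu = 0.0000
Node ud (S = 75): continuation = e^(−0.05)·[0.6025·0.0000 + 0.3975·28.7500] = 10.8696; exercise value = 10.0000 ≤ continuation, so V_ud = 10.8696
Node dd (S = 45): continuation = e^(−0.05)·[0.6025·28.7500 + 0.3975·51.2500] = 35.8545; exercise value = 40.0000 > continuation, so V_dd = 40.0000 (exercise)
Node u (S = 100): continuation = e^(−0.05)·[0.6025·0.0000 + 0.3975·10.8696] = 4.1095; exercise value = 0.0000 ≤ continuation, so V_u = 4.1095
Node d (S = 60): continuation = e^(−0.05)·[0.6025·10.8696 + 0.3975·40.0000] = 21.3529; exercise value = 25.0000 > continuation, so V_d = 25.0000 (exercise)
Node 0 (S = 80): continuation = e^(−0.05)·[0.6025·4.1095 + 0.3975·25.0000] = 11.8072; exercise value = 5.0000 ≤ continuation, so V_0 = 11.8072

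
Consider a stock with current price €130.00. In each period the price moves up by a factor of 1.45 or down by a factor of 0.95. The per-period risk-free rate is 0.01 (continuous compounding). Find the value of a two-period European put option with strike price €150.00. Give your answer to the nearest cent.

Risk-neutral probability p = (e^0.01 − 0.95)/(1.45 − 0.95) = 0.0601/0.5000 = 0.1201
Terminal stock prices: S_uu = 273.3, S_ud = 179.1, S_dd = 117.3
Terminal payoffs (K − S): max(-123.3, 0) = 0, max(-29.07, 0) = 0, max(32.67, 0) = 32.67
Node u (S = 188.5): V_u = e^(−0.01)·[0.1201·0.0000 + 0.8799·0.0000] = 0.0000
Node d (S = 123.5): V_d = e^(−0.01)·[0.1201·0.0000 + 0.8799·32.6750] = 28.4646
Node 0 (S = 130): V_0 = e^(−0.01)·[0.1201·0.0000 + 0.8799·28.4646] = 24.7968

€24.80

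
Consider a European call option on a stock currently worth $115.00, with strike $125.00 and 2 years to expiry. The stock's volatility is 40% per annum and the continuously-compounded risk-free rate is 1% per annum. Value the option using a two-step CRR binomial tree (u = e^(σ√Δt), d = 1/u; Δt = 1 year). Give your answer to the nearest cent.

CRR parameters: u = e^(σ√Δt) = e^(0.4·√1) = 1.4918, d = 1/u = 0.6703
Per-period rate: rΔt = 0.01·1 = 0.01, so R = e^0.01 = 1.0101
Risk-neutral probability p = (e^0.01 − 0.6703)/(1.4918 − 0.6703) = 0.3397/0.8215 = 0.4135
Terminal stock prices: S_uu = 255.9, S_ud = 115, S_dd = 51.67
Terminal payoffs (S − K): max(130.9, 0) = 130.9, max(-10, 0) = 0, max(-73.33, 0) = 0
Node u (S = 171.6): V_u = e^(−0.01)·[0.4135·130.9372 + 0.5865·0.0000] = 53.6098
Node d (S = 77.09): V_d = e^(−0.01)·[0.4135·0.0000 + 0.5865·0.0000] = 0.0000
Node 0 (S = 115): V_0 = e^(−0.01)·[0.4135·53.6098 + 0.5865·0.0000] = 21.9495

$21.95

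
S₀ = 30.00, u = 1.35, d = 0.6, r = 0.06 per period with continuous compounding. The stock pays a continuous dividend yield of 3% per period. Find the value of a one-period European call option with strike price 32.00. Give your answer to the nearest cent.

Per-period risk-free factor R = e^0.06 = 1.0618; dividend-adjusted growth = e^(0.06−0.03) = 1.0305.
Risk-neutral probability p = (1.0305 − 0.6)/(1.35 − 0.6) = 0.4305/0.7500 = 0.5739
Terminal stock prices: S_u = 40.5, S_d = 18
Terminal payoffs (S − K): max(8.5, 0) = 8.5, max(-14, 0) = 0
Node 0 (S = 30): V_0 = e^(−0.06)·[0.5739·8.5000 + 0.4261·0.0000] = 4.5944

4.59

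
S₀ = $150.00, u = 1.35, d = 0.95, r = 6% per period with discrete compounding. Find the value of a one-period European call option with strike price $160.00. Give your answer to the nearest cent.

Risk-neutral probability p = (1 + 0.06 − 0.95)/(1.35 − 0.95) = 0.1100/0.4000 = 0.2750
Terminal stock prices: S_u = 202.5, S_d = 142.5
Terminal payoffs (S − K): max(42.5, 0) = 42.5, max(-17.5, 0) = 0
Node 0 (S = 150): V_0 = 1/1.06·[0.2750·42.5000 + 0.7250·0.0000] = 11.0259

$11.03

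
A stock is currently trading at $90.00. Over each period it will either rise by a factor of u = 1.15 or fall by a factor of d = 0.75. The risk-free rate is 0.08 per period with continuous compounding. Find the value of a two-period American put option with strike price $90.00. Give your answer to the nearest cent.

$4.93

Risk-neutral probability p = (e^0.08 − 0.75)/(1.15 − 0.75) = 0.3333/0.4000 = 0.8332
Terminal stock prices: S_uu = 119, S_ud = 77.62, S_dd = 50.62
Terminal payoffs (K − S): max(-29.02, 0) = 0, max(12.38, 0) = 12.38, max(39.38, 0) = 39.38
Node u (S = 103.5): continuation = e^(−0.08)·[0.8332·0.0000 + 0.1668·12.3750] = 1.9052; exercise value = 0.0000 ≤ continuation, so V_u = 1.9052
Node d (S = 67.5): continuation = e^(−0.08)·[0.8332·12.3750 + 0.1668·39.3750] = 15.5805; exercise value = 22.5000 > continuation, so V_d = 22.5000 (exercise)
Node 0 (S = 90): continuation = e^(−0.08)·[0.8332·1.9052 + 0.1668·22.5000] = 4.9295; exercise value = 0.0000 ≤ continuation, so V_0 = 4.9295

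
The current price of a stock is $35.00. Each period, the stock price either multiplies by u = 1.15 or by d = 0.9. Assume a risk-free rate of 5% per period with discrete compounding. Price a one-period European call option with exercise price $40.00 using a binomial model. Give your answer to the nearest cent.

Risk-neutral probability p = (1 + 0.05 − 0.9)/(1.15 − 0.9) = 0.1500/0.2500 = 0.6000
Terminal stock prices: S_u = 40.25, S_d = 31.5
Terminal payoffs (S − K): max(0.25, 0) = 0.25, max(-8.5, 0) = 0
Node 0 (S = 35): V_0 = 1/1.05·[0.6000·0.2500 + 0.4000·0.0000] = 0.1429

$0.14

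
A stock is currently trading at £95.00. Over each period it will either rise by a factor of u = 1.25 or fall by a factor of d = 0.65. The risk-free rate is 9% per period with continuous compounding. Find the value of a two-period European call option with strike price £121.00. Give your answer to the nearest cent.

£12.56

Risk-neutral probability p = (e^0.09 − 0.65)/(1.25 − 0.65) = 0.4442/0.6000 = 0.7403
Terminal stock prices: S_uu = 148.4, S_ud = 77.19, S_dd = 40.14
Terminal payoffs (S − K): max(27.44, 0) = 27.44, max(-43.81, 0) = 0, max(-80.86, 0) = 0
Node u (S = 118.8): V_u = e^(−0.09)·[0.7403·27.4375 + 0.2597·0.0000] = 18.5635
Node d (S = 61.75): V_d = e^(−0.09)·[0.7403·0.0000 + 0.2597·0.0000] = 0.0000
Node 0 (S = 95): V_0 = e^(−0.09)·[0.7403·18.5635 + 0.2597·0.0000] = 12.5596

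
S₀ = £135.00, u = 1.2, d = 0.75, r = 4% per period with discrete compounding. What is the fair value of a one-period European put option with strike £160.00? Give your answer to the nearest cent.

£20.09

Risk-neutral probability p = (1 + 0.04 − 0.75)/(1.2 − 0.75) = 0.2900/0.4500 = 0.6444
Terminal stock prices: S_u = 162, S_d = 101.2
Terminal payoffs (K − S): max(-2, 0) = 0, max(58.75, 0) = 58.75
Node 0 (S = 135): V_0 = 1/1.04·[0.6444·0.0000 + 0.3556·58.7500] = 20.0855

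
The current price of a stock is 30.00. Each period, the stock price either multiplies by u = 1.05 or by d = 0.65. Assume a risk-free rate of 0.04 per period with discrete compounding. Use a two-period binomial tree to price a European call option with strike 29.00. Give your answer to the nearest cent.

Risk-neutral probability p = (1 + 0.04 − 0.65)/(1.05 − 0.65) = 0.3900/0.4000 = 0.9750
Terminal stock prices: S_uu = 33.08, S_ud = 20.48, S_dd = 12.68
Terminal payoffs (S − K): max(4.075, 0) = 4.075, max(-8.525, 0) = 0, max(-16.32, 0) = 0
Node u (S = 31.5): V_u = 1/1.04·[0.9750·4.0750 + 0.0250·0.0000] = 3.8203
Node d (S = 19.5): V_d = 1/1.04·[0.9750·0.0000 + 0.0250·0.0000] = 0.0000
Node 0 (S = 30): V_0 = 1/1.04·[0.9750·3.8203 + 0.0250·0.0000] = 3.5815

3.58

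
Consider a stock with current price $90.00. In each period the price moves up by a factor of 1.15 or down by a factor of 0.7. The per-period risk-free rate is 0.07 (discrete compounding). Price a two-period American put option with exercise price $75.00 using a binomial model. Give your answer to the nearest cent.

Risk-neutral probability p = (1 + 0.07 − 0.7)/(1.15 − 0.7) = 0.3700/0.4500 = 0.8222
Terminal stock prices: S_uu = 119, S_ud = 72.45, S_dd = 44.1
Terminal payoffs (K − S): max(-44.02, 0) = 0, max(2.55, 0) = 2.55, max(30.9, 0) = 30.9
Node u (S = 103.5): continuation = 1/1.07·[0.8222·0.0000 + 0.1778·2.5500] = 0.4237; exercise value = 0.0000 ≤ continuation, so V_u = 0.4237
Node d (S = 63): continuation = 1/1.07·[0.8222·2.5500 + 0.1778·30.9000] = 7.0935; exercise value = 12.0000 > continuation, so V_d = 12.0000 (exercise)
Node 0 (S = 90): continuation = 1/1.07·[0.8222·0.4237 + 0.1778·12.0000] = 2.3193; exercise value = 0.0000 ≤ continuation, so V_0 = 2.3193

$2.32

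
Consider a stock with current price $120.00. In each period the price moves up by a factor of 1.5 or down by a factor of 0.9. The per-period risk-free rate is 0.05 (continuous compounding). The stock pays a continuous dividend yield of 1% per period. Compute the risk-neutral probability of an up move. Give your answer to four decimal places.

Per-period risk-free factor R = e^0.05 = 1.0513; dividend-adjusted growth = e^(0.05−0.01) = 1.0408.
Risk-neutral probability p = (1.0408 − 0.9)/(1.5 − 0.9) = 0.1408/0.6000 = 0.2347

p = 0.2347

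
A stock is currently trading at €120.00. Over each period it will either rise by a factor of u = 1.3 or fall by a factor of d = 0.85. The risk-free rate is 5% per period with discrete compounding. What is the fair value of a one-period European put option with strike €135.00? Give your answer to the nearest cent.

Risk-neutral probability p = (1 + 0.05 − 0.85)/(1.3 − 0.85) = 0.2000/0.4500 = 0.4444
Terminal stock prices: S_u = 156, S_d = 102
Terminal payoffs (K − S): max(-21, 0) = 0, max(33, 0) = 33
Node 0 (S = 120): V_0 = 1/1.05·[0.4444·0.0000 + 0.5556·33.0000] = 17.4603

€17.46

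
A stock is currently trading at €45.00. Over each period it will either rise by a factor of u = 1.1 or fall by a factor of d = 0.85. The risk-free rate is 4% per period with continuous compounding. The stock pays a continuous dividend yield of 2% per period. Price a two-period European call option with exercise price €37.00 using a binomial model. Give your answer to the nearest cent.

€9.50

Per-period risk-free factor R = e^0.04 = 1.0408; dividend-adjusted growth = e^(0.04−0.02) = 1.0202.
Risk-neutral probability p = (1.0202 − 0.85)/(1.1 − 0.85) = 0.1702/0.2500 = 0.6808
Terminal stock prices: S_uu = 54.45, S_ud = 42.08, S_dd = 32.51
Terminal payoffs (S − K): max(17.45, 0) = 17.45, max(5.075, 0) = 5.075, max(-4.488, 0) = 0
Node u (S = 49.5): V_u = e^(−0.04)·[0.6808·17.4500 + 0.3192·5.0750] = 12.9706
Node d (S = 38.25): V_d = e^(−0.04)·[0.6808·5.0750 + 0.3192·0.0000] = 3.3196
Node 0 (S = 45): V_0 = e^(−0.04)·[0.6808·12.9706 + 0.3192·3.3196] = 9.5023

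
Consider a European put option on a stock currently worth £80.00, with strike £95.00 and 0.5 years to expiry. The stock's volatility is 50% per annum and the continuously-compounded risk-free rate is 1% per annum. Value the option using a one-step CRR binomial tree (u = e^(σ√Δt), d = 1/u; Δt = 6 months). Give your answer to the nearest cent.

CRR parameters: u = e^(σ√Δt) = e^(0.5·√0.5) = 1.4241, d = 1/u = 0.7022
Per-period rate: rΔt = 0.01·0.5 = 0.005, so R = e^0.005 = 1.0050
Risk-neutral probability p = (e^0.005 − 0.7022)/(1.4241 − 0.7022) = 0.3028/0.7219 = 0.4195
Terminal stock prices: S_u = 113.9, S_d = 56.18
Terminal payoffs (K − S): max(-18.93, 0) = 0, max(38.82, 0) = 38.82
Node 0 (S = 80): V_0 = e^(−0.005)·[0.4195·0.0000 + 0.5805·38.8249] = 22.4268

£22.43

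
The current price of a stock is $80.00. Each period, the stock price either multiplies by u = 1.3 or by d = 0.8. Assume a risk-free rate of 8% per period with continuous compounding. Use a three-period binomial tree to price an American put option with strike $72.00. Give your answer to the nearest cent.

Risk-neutral probability p = (e^0.08 − 0.8)/(1.3 − 0.8) = 0.2833/0.5000 = 0.5666
Terminal stock prices: S_uuu = 175.8, S_uud = 108.2, S_udd = 66.56, S_ddd = 40.96
Terminal payoffs (K − S): max(-103.8, 0) = 0, max(-36.16, 0) = 0, max(5.44, 0) = 5.44, max(31.04, 0) = 31.04
Node uu (S = 135.2): continuation = e^(−0.08)·[0.5666·0.0000 + 0.4334·0.0000] = 0.0000; exercise value = 0.0000 ≤ continuation, so V_uu = 0.0000
Node ud (S = 83.2): continuation = e^(−0.08)·[0.5666·0.0000 + 0.4334·5.4400] = 2.1766; exercise value = 0.0000 ≤ continuation, so V_ud = 2.1766
Node dd (S = 51.2): continuation = e^(−0.08)·[0.5666·5.4400 + 0.4334·31.0400] = 15.2644; exercise value = 20.8000 > continuation, so V_dd = 20.8000 (exercise)
Node u (S = 104): continuation = e^(−0.08)·[0.5666·0.0000 + 0.4334·2.1766] = 0.8708; exercise value = 0.0000 ≤ continuation, so V_u = 0.8708
Node d (S = 64): continuation = e^(−0.08)·[0.5666·2.1766 + 0.4334·20.8000] = 9.4605; exercise value = 8.0000 ≤ continuation, so V_d = 9.4605
Node 0 (S = 80): continuation = e^(−0.08)·[0.5666·0.8708 + 0.4334·9.4605] = 4.2406; exercise value = 0.0000 ≤ continuation, so V_0 = 4.2406

$4.24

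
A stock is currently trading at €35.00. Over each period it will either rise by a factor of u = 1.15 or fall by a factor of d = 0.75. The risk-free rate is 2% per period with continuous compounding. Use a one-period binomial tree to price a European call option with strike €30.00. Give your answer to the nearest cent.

€6.79

Risk-neutral probability p = (e^0.02 − 0.75)/(1.15 − 0.75) = 0.2702/0.4000 = 0.6755
Terminal stock prices: S_u = 40.25, S_d = 26.25
Terminal payoffs (S − K): max(10.25, 0) = 10.25, max(-3.75, 0) = 0
Node 0 (S = 35): V_0 = e^(−0.02)·[0.6755·10.2500 + 0.3245·0.0000] = 6.7868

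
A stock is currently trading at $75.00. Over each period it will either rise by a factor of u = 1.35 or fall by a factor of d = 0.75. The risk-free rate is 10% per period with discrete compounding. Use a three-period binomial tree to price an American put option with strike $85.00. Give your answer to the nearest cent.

$13.02

Risk-neutral probability p = (1 + 0.1 − 0.75)/(1.35 − 0.75) = 0.3500/0.6000 = 0.5833
Terminal stock prices: S_uuu = 184.5, S_uud = 102.5, S_udd = 56.95, S_ddd = 31.64
Terminal payoffs (K − S): max(-99.53, 0) = 0, max(-17.52, 0) = 0, max(28.05, 0) = 28.05, max(53.36, 0) = 53.36
Node uu (S = 136.7): continuation = 1/1.1·[0.5833·0.0000 + 0.4167·0.0000] = 0.0000; exercise value = 0.0000 ≤ continuation, so V_uu = 0.0000
Node ud (S = 75.94): continuation = 1/1.1·[0.5833·0.0000 + 0.4167·28.0469] = 10.6238; exercise value = 9.0625 ≤ continuation, so V_ud = 10.6238
Node dd (S = 42.19): continuation = 1/1.1·[0.5833·28.0469 + 0.4167·53.3594] = 35.0852; exercise value = 42.8125 > continuation, so V_dd = 42.8125 (exercise)
Node u (S = 101.2): continuation = 1/1.1·[0.5833·0.0000 + 0.4167·10.6238] = 4.0242; exercise value = 0.0000 ≤ continuation, so V_u = 4.0242
Node d (S = 56.25): continuation = 1/1.1·[0.5833·10.6238 + 0.4167·42.8125] = 21.8507; exercise value = 28.7500 > continuation, so V_d = 28.7500 (exercise)
Node 0 (S = 75): continuation = 1/1.1·[0.5833·4.0242 + 0.4167·28.7500] = 13.0242; exercise value = 10.0000 ≤ continuation, so V_0 = 13.0242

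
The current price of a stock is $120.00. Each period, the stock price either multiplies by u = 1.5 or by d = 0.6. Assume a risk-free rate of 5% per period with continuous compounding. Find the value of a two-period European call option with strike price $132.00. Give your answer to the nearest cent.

$31.39

Risk-neutral probability p = (e^0.05 − 0.6)/(1.5 − 0.6) = 0.4513/0.9000 = 0.5014
Terminal stock prices: S_uu = 270, S_ud = 108, S_dd = 43.2
Terminal payoffs (S − K): max(138, 0) = 138, max(-24, 0) = 0, max(-88.8, 0) = 0
Node u (S = 180): V_u = e^(−0.05)·[0.5014·138.0000 + 0.4986·0.0000] = 65.8202
Node d (S = 72): V_d = e^(−0.05)·[0.5014·0.0000 + 0.4986·0.0000] = 0.0000
Node 0 (S = 120): V_0 = e^(−0.05)·[0.5014·65.8202 + 0.4986·0.0000] = 31.3935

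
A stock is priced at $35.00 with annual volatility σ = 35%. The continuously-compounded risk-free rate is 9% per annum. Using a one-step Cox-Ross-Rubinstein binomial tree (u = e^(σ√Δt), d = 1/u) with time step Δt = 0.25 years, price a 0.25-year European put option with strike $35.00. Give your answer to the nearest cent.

$2.63

CRR parameters: u = e^(σ√Δt) = e^(0.35·√0.25) = 1.1912, d = 1/u = 0.8395
Per-period rate: rΔt = 0.09·0.25 = 0.0225, so R = e^0.0225 = 1.0228
Risk-neutral probability p = (e^0.0225 − 0.8395)/(1.1912 − 0.8395) = 0.1833/0.3518 = 0.5210
Terminal stock prices: S_u = 41.69, S_d = 29.38
Terminal payoffs (K − S): max(-6.694, 0) = 0, max(5.619, 0) = 5.619
Node 0 (S = 35): V_0 = e^(−0.0225)·[0.5210·0.0000 + 0.4790·5.6190] = 2.6314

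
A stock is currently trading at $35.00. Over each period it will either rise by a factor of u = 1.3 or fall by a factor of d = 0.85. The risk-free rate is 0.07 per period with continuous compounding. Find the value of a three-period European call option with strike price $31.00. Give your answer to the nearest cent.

Risk-neutral probability p = (e^0.07 − 0.85)/(1.3 − 0.85) = 0.2225/0.4500 = 0.4945
Terminal stock prices: S_uuu = 76.89, S_uud = 50.28, S_udd = 32.87, S_ddd = 21.49
Terminal payoffs (S − K): max(45.89, 0) = 45.89, max(19.28, 0) = 19.28, max(1.874, 0) = 1.874, max(-9.506, 0) = 0
Node uu (S = 59.15): V_uu = e^(−0.07)·[0.4945·45.8950 + 0.5055·19.2775] = 30.2458
Node ud (S = 38.67): V_ud = e^(−0.07)·[0.4945·19.2775 + 0.5055·1.8737] = 9.7708
Node dd (S = 25.29): V_dd = e^(−0.07)·[0.4945·1.8737 + 0.5055·0.0000] = 0.8639
Node u (S = 45.5): V_u = e^(−0.07)·[0.4945·30.2458 + 0.5055·9.7708] = 18.5499
Node d (S = 29.75): V_d = e^(−0.07)·[0.4945·9.7708 + 0.5055·0.8639] = 4.9119
Node 0 (S = 35): V_0 = e^(−0.07)·[0.4945·18.5499 + 0.5055·4.9119] = 10.8674

$10.87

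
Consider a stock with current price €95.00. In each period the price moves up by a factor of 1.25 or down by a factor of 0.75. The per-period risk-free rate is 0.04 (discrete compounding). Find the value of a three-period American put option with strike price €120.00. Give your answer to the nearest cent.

Risk-neutral probability p = (1 + 0.04 − 0.75)/(1.25 − 0.75) = 0.2900/0.5000 = 0.5800
Terminal stock prices: S_uuu = 185.5, S_uud = 111.3, S_udd = 66.8, S_ddd = 40.08
Terminal payoffs (K − S): max(-65.55, 0) = 0, max(8.672, 0) = 8.672, max(53.2, 0) = 53.2, max(79.92, 0) = 79.92
Node uu (S = 148.4): continuation = 1/1.04·[0.5800·0.0000 + 0.4200·8.6719] = 3.5021; exercise value = 0.0000 ≤ continuation, so V_uu = 3.5021
Node ud (S = 89.06): continuation = 1/1.04·[0.5800·8.6719 + 0.4200·53.2031] = 26.3221; exercise value = 30.9375 > continuation, so V_ud = 30.9375 (exercise)
Node dd (S = 53.44): continuation = 1/1.04·[0.5800·53.2031 + 0.4200·79.9219] = 61.9471; exercise value = 66.5625 > continuation, so V_dd = 66.5625 (exercise)
Node u (S = 118.8): continuation = 1/1.04·[0.5800·3.5021 + 0.4200·30.9375] = 14.4471; exercise value = 1.2500 ≤ continuation, so V_u = 14.4471
Node d (S = 71.25): continuation = 1/1.04·[0.5800·30.9375 + 0.4200·66.5625] = 44.1346; exercise value = 48.7500 > continuation, so V_d = 48.7500 (exercise)
Node 0 (S = 95): continuation = 1/1.04·[0.5800·14.4471 + 0.4200·48.7500] = 27.7445; exercise value = 25.0000 ≤ continuation, so V_0 = 27.7445

€27.74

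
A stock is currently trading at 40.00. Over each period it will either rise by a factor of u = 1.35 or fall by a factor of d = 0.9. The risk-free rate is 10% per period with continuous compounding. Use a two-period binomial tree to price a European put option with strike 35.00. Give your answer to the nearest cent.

0.63

Risk-neutral probability p = (e^0.1 − 0.9)/(1.35 − 0.9) = 0.2052/0.4500 = 0.4559
Terminal stock prices: S_uu = 72.9, S_ud = 48.6, S_dd = 32.4
Terminal payoffs (K − S): max(-37.9, 0) = 0, max(-13.6, 0) = 0, max(2.6, 0) = 2.6
Node u (S = 54): V_u = e^(−0.1)·[0.4559·0.0000 + 0.5441·0.0000] = 0.0000
Node d (S = 36): V_d = e^(−0.1)·[0.4559·0.0000 + 0.5441·2.6000] = 1.2800
Node 0 (S = 40): V_0 = e^(−0.1)·[0.4559·0.0000 + 0.5441·1.2800] = 0.6301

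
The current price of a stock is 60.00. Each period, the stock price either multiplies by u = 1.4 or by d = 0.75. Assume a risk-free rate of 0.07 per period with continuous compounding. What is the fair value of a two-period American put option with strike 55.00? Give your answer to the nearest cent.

4.70

Risk-neutral probability p = (e^0.07 − 0.75)/(1.4 − 0.75) = 0.3225/0.6500 = 0.4962
Terminal stock prices: S_uu = 117.6, S_ud = 63, S_dd = 33.75
Terminal payoffs (K − S): max(-62.6, 0) = 0, max(-8, 0) = 0, max(21.25, 0) = 21.25
Node u (S = 84): continuation = e^(−0.07)·[0.4962·0.0000 + 0.5038·0.0000] = 0.0000; exercise value = 0.0000 ≤ continuation, so V_u = 0.0000
Node d (S = 45): continuation = e^(−0.07)·[0.4962·0.0000 + 0.5038·21.2500] = 9.9826; exercise value = 10.0000 > continuation, so V_d = 10.0000 (exercise)
Node 0 (S = 60): continuation = e^(−0.07)·[0.4962·0.0000 + 0.5038·10.0000] = 4.6977; exercise value = 0.0000 ≤ continuation, so V_0 = 4.6977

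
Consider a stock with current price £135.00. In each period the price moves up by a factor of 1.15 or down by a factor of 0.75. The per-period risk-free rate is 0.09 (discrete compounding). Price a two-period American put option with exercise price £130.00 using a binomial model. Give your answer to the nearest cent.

Risk-neutral probability p = (1 + 0.09 − 0.75)/(1.15 − 0.75) = 0.3400/0.4000 = 0.8500
Terminal stock prices: S_uu = 178.5, S_ud = 116.4, S_dd = 75.94
Terminal payoffs (K − S): max(-48.54, 0) = 0, max(13.56, 0) = 13.56, max(54.06, 0) = 54.06
Node u (S = 155.2): continuation = 1/1.09·[0.8500·0.0000 + 0.1500·13.5625] = 1.8664; exercise value = 0.0000 ≤ continuation, so V_u = 1.8664
Node d (S = 101.2): continuation = 1/1.09·[0.8500·13.5625 + 0.1500·54.0625] = 18.0161; exercise value = 28.7500 > continuation, so V_d = 28.7500 (exercise)
Node 0 (S = 135): continuation = 1/1.09·[0.8500·1.8664 + 0.1500·28.7500] = 5.4119; exercise value = 0.0000 ≤ continuation, so V_0 = 5.4119

£5.41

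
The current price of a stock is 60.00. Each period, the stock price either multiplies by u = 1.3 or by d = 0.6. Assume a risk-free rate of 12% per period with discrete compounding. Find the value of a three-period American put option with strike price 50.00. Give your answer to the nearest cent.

Risk-neutral probability p = (1 + 0.12 − 0.6)/(1.3 − 0.6) = 0.5200/0.7000 = 0.7429
Terminal stock prices: S_uuu = 131.8, S_uud = 60.84, S_udd = 28.08, S_ddd = 12.96
Terminal payoffs (K − S): max(-81.82, 0) = 0, max(-10.84, 0) = 0, max(21.92, 0) = 21.92, max(37.04, 0) = 37.04
Node uu (S = 101.4): continuation = 1/1.12·[0.7429·0.0000 + 0.2571·0.0000] = 0.0000; exercise value = 0.0000 ≤ continuation, so V_uu = 0.0000
Node ud (S = 46.8): continuation = 1/1.12·[0.7429·0.0000 + 0.2571·21.9200] = 5.0327; exercise value = 3.2000 ≤ continuation, so V_ud = 5.0327
Node dd (S = 21.6): continuation = 1/1.12·[0.7429·21.9200 + 0.2571·37.0400] = 23.0429; exercise value = 28.4000 > continuation, so V_dd = 28.4000 (exercise)
Node u (S = 78): continuation = 1/1.12·[0.7429·0.0000 + 0.2571·5.0327] = 1.1555; exercise value = 0.0000 ≤ continuation, so V_u = 1.1555
Node d (S = 36): continuation = 1/1.12·[0.7429·5.0327 + 0.2571·28.4000] = 9.8584; exercise value = 14.0000 > continuation, so V_d = 14.0000 (exercise)
Node 0 (S = 60): continuation = 1/1.12·[0.7429·1.1555 + 0.2571·14.0000] = 3.9807; exercise value = 0.0000 ≤ continuation, so V_0 = 3.9807

3.98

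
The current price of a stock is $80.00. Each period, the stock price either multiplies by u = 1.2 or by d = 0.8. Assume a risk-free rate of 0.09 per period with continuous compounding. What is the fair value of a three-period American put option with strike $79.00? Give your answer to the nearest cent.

Risk-neutral probability p = (e^0.09 − 0.8)/(1.2 − 0.8) = 0.2942/0.4000 = 0.7354
Terminal stock prices: S_uuu = 138.2, S_uud = 92.16, S_udd = 61.44, S_ddd = 40.96
Terminal payoffs (K − S): max(-59.24, 0) = 0, max(-13.16, 0) = 0, max(17.56, 0) = 17.56, max(38.04, 0) = 38.04
Node uu (S = 115.2): continuation = e^(−0.09)·[0.7354·0.0000 + 0.2646·0.0000] = 0.0000; exercise value = 0.0000 ≤ continuation, so V_uu = 0.0000
Node ud (S = 76.8): continuation = e^(−0.09)·[0.7354·0.0000 + 0.2646·17.5600] = 4.2459; exercise value = 2.2000 ≤ continuation, so V_ud = 4.2459
Node dd (S = 51.2): continuation = e^(−0.09)·[0.7354·17.5600 + 0.2646·38.0400] = 21.0006; exercise value = 27.8000 > continuation, so V_dd = 27.8000 (exercise)
Node u (S = 96): continuation = e^(−0.09)·[0.7354·0.0000 + 0.2646·4.2459] = 1.0266; exercise value = 0.0000 ≤ continuation, so V_u = 1.0266
Node d (S = 64): continuation = e^(−0.09)·[0.7354·4.2459 + 0.2646·27.8000] = 9.5757; exercise value = 15.0000 > continuation, so V_d = 15.0000 (exercise)
Node 0 (S = 80): continuation = e^(−0.09)·[0.7354·1.0266 + 0.2646·15.0000] = 4.3169; exercise value = 0.0000 ≤ continuation, so V_0 = 4.3169

$4.32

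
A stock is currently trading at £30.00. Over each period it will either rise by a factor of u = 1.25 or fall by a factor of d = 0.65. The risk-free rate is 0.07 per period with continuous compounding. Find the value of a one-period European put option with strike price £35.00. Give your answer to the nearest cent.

Risk-neutral probability p = (e^0.07 − 0.65)/(1.25 − 0.65) = 0.4225/0.6000 = 0.7042
Terminal stock prices: S_u = 37.5, S_d = 19.5
Terminal payoffs (K − S): max(-2.5, 0) = 0, max(15.5, 0) = 15.5
Node 0 (S = 30): V_0 = e^(−0.07)·[0.7042·0.0000 + 0.2958·15.5000] = 4.2752

£4.28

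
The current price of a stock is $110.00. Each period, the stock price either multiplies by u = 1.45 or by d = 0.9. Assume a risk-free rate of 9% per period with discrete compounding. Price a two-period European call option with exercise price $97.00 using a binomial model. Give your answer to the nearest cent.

$31.21

Risk-neutral probability p = (1 + 0.09 − 0.9)/(1.45 − 0.9) = 0.1900/0.5500 = 0.3455
Terminal stock prices: S_uu = 231.3, S_ud = 143.6, S_dd = 89.1
Terminal payoffs (S − K): max(134.3, 0) = 134.3, max(46.55, 0) = 46.55, max(-7.9, 0) = 0
Node u (S = 159.5): V_u = 1/1.09·[0.3455·134.2750 + 0.6545·46.5500] = 70.5092
Node d (S = 99): V_d = 1/1.09·[0.3455·46.5500 + 0.6545·0.0000] = 14.7531
Node 0 (S = 110): V_0 = 1/1.09·[0.3455·70.5092 + 0.6545·14.7531] = 31.2058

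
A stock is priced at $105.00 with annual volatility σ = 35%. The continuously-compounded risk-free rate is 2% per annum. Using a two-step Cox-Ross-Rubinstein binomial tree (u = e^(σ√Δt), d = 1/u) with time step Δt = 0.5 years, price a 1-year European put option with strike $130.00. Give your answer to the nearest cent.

CRR parameters: u = e^(σ√Δt) = e^(0.35·√0.5) = 1.2808, d = 1/u = 0.7808
Per-period rate: rΔt = 0.02·0.5 = 0.01, so R = e^0.01 = 1.0101
Risk-neutral probability p = (e^0.01 − 0.7808)/(1.2808 − 0.7808) = 0.2293/0.5000 = 0.4585
Terminal stock prices: S_uu = 172.2, S_ud = 105, S_dd = 64.01
Terminal payoffs (K − S): max(-42.25, 0) = 0, max(25, 0) = 25, max(65.99, 0) = 65.99
Node u (S = 134.5): V_u = e^(−0.01)·[0.4585·0.0000 + 0.5415·25.0000] = 13.4018
Node d (S = 81.98): V_d = e^(−0.01)·[0.4585·25.0000 + 0.5415·65.9934] = 46.7267
Node 0 (S = 105): V_0 = e^(−0.01)·[0.4585·13.4018 + 0.5415·46.7267] = 31.1330

$31.13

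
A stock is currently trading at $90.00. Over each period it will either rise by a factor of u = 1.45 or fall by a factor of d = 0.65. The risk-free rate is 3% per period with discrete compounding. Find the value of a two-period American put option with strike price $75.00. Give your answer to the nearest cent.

Risk-neutral probability p = (1 + 0.03 − 0.65)/(1.45 − 0.65) = 0.3800/0.8000 = 0.4750
Terminal stock prices: S_uu = 189.2, S_ud = 84.83, S_dd = 38.03
Terminal payoffs (K − S): max(-114.2, 0) = 0, max(-9.825, 0) = 0, max(36.97, 0) = 36.97
Node u (S = 130.5): continuation = 1/1.03·[0.4750·0.0000 + 0.5250·0.0000] = 0.0000; exercise value = 0.0000 ≤ continuation, so V_u = 0.0000
Node d (S = 58.5): continuation = 1/1.03·[0.4750·0.0000 + 0.5250·36.9750] = 18.8465; exercise value = 16.5000 ≤ continuation, so V_d = 18.8465
Node 0 (S = 90): continuation = 1/1.03·[0.4750·0.0000 + 0.5250·18.8465] = 9.6062; exercise value = 0.0000 ≤ continuation, so V_0 = 9.6062

$9.61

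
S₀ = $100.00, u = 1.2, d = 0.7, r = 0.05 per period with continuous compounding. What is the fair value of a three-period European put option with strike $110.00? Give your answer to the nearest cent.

$13.42

Risk-neutral probability p = (e^0.05 − 0.7)/(1.2 − 0.7) = 0.3513/0.5000 = 0.7025
Terminal stock prices: S_uuu = 172.8, S_uud = 100.8, S_udd = 58.8, S_ddd = 34.3
Terminal payoffs (K − S): max(-62.8, 0) = 0, max(9.2, 0) = 9.2, max(51.2, 0) = 51.2, max(75.7, 0) = 75.7
Node uu (S = 144): V_uu = e^(−0.05)·[0.7025·0.0000 + 0.2975·9.2000] = 2.6031
Node ud (S = 84): V_ud = e^(−0.05)·[0.7025·9.2000 + 0.2975·51.2000] = 20.6352
Node dd (S = 49): V_dd = e^(−0.05)·[0.7025·51.2000 + 0.2975·75.7000] = 55.6352
Node u (S = 120): V_u = e^(−0.05)·[0.7025·2.6031 + 0.2975·20.6352] = 7.5784
Node d (S = 70): V_d = e^(−0.05)·[0.7025·20.6352 + 0.2975·55.6352] = 29.5321
Node 0 (S = 100): V_0 = e^(−0.05)·[0.7025·7.5784 + 0.2975·29.5321] = 13.4206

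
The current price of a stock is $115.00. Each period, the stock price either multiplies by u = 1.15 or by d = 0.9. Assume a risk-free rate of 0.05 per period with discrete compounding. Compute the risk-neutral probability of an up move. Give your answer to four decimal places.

Risk-neutral probability p = (1 + 0.05 − 0.9)/(1.15 − 0.9) = 0.1500/0.2500 = 0.6000

p = 0.6000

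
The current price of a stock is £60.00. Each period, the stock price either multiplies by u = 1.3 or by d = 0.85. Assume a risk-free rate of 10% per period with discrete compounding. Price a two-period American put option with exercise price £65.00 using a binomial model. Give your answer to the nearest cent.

£5.66

Risk-neutral probability p = (1 + 0.1 − 0.85)/(1.3 − 0.85) = 0.2500/0.4500 = 0.5556
Terminal stock prices: S_uu = 101.4, S_ud = 66.3, S_dd = 43.35
Terminal payoffs (K − S): max(-36.4, 0) = 0, max(-1.3, 0) = 0, max(21.65, 0) = 21.65
Node u (S = 78): continuation = 1/1.1·[0.5556·0.0000 + 0.4444·0.0000] = 0.0000; exercise value = 0.0000 ≤ continuation, so V_u = 0.0000
Node d (S = 51): continuation = 1/1.1·[0.5556·0.0000 + 0.4444·21.6500] = 8.7475; exercise value = 14.0000 > continuation, so V_d = 14.0000 (exercise)
Node 0 (S = 60): continuation = 1/1.1·[0.5556·0.0000 + 0.4444·14.0000] = 5.6566; exercise value = 5.0000 ≤ continuation, so V_0 = 5.6566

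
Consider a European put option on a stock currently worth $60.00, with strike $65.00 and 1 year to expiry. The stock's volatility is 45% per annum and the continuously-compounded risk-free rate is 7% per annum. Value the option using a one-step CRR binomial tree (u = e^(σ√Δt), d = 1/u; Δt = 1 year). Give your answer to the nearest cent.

CRR parameters: u = e^(σ√Δt) = e^(0.45·√1) = 1.5683, d = 1/u = 0.6376
Per-period rate: rΔt = 0.07·1 = 0.07, so R = e^0.07 = 1.0725
Risk-neutral probability p = (e^0.07 − 0.6376)/(1.5683 − 0.6376) = 0.4349/0.9307 = 0.4673
Terminal stock prices: S_u = 94.1, S_d = 38.26
Terminal payoffs (K − S): max(-29.1, 0) = 0, max(26.74, 0) = 26.74
Node 0 (S = 60): V_0 = e^(−0.07)·[0.4673·0.0000 + 0.5327·26.7423] = 13.2833

$13.28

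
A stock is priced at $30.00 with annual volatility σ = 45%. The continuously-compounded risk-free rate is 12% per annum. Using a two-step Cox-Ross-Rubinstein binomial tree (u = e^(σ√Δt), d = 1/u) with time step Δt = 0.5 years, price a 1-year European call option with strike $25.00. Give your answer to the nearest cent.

CRR parameters: u = e^(σ√Δt) = e^(0.45·√0.5) = 1.3746, d = 1/u = 0.7275
Per-period rate: rΔt = 0.12·0.5 = 0.06, so R = e^0.06 = 1.0618
Risk-neutral probability p = (e^0.06 − 0.7275)/(1.3746 − 0.7275) = 0.3344/0.6472 = 0.5167
Terminal stock prices: S_uu = 56.69, S_ud = 30, S_dd = 15.88
Terminal payoffs (S − K): max(31.69, 0) = 31.69, max(5, 0) = 5, max(-9.124, 0) = 0
Node u (S = 41.24): V_u = e^(−0.06)·[0.5167·31.6898 + 0.4833·5.0000] = 17.6953
Node d (S = 21.82): V_d = e^(−0.06)·[0.5167·5.0000 + 0.4833·0.0000] = 2.4329
Node 0 (S = 30): V_0 = e^(−0.06)·[0.5167·17.6953 + 0.4833·2.4329] = 9.7175

$9.72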